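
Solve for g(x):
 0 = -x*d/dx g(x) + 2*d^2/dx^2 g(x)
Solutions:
 g(x) = C1 + C2*erfi(x/2)


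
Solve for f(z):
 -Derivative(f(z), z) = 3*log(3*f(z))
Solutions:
 Integral(1/(log(_y) + log(3)), (_y, f(z)))/3 = C1 - z


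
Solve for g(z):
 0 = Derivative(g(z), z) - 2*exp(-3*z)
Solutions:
 g(z) = C1 - 2*exp(-3*z)/3


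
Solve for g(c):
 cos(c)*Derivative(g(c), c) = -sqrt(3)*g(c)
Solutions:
 g(c) = C1*(sin(c) - 1)^(sqrt(3)/2)/(sin(c) + 1)^(sqrt(3)/2)


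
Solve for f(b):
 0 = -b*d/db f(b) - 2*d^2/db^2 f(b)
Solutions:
 f(b) = C1 + C2*erf(b/2)


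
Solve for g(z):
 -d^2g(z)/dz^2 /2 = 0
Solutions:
 g(z) = C1 + C2*z


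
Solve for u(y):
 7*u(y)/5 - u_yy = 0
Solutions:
 u(y) = C1*exp(-sqrt(35)*y/5) + C2*exp(sqrt(35)*y/5)


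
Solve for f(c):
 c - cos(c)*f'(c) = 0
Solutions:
 f(c) = C1 + Integral(c/cos(c), c)


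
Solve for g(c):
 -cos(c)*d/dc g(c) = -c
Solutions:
 g(c) = C1 + Integral(c/cos(c), c)


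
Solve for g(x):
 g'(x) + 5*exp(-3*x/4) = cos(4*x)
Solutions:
 g(x) = C1 + sin(4*x)/4 + 20*exp(-3*x/4)/3


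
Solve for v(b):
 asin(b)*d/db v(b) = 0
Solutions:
 v(b) = C1


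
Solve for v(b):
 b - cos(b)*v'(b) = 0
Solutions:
 v(b) = C1 + Integral(b/cos(b), b)


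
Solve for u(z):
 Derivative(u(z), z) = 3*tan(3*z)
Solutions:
 u(z) = C1 - log(cos(3*z))


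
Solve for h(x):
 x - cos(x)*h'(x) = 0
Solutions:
 h(x) = C1 + Integral(x/cos(x), x)


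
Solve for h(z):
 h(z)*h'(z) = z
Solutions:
 h(z) = -sqrt(C1 + z^2)
 h(z) = sqrt(C1 + z^2)


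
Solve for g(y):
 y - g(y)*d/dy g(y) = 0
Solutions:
 g(y) = -sqrt(C1 + y^2)
 g(y) = sqrt(C1 + y^2)


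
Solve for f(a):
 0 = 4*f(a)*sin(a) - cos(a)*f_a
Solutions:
 f(a) = C1/cos(a)^4


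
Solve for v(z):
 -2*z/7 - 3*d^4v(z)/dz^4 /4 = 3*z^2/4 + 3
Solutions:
 v(z) = C1 + C2*z + C3*z^2 + C4*z^3 - z^6/360 - z^5/315 - z^4/6


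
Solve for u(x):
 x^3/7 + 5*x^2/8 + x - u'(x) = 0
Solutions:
 u(x) = C1 + x^4/28 + 5*x^3/24 + x^2/2


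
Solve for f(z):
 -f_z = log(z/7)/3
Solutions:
 f(z) = C1 - z*log(z)/3 + z/3 + z*log(7)/3


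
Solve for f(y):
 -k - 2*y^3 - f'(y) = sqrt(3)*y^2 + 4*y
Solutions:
 f(y) = C1 - k*y - y^4/2 - sqrt(3)*y^3/3 - 2*y^2


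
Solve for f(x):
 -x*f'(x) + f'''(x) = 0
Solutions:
 f(x) = C1 + Integral(C2*airyai(x) + C3*airybi(x), x)


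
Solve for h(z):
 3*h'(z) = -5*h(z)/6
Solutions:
 h(z) = C1*exp(-5*z/18)


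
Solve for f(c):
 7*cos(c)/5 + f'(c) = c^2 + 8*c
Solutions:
 f(c) = C1 + c^3/3 + 4*c^2 - 7*sin(c)/5


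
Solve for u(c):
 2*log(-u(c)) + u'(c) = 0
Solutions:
 -li(-u(c)) = C1 - 2*c


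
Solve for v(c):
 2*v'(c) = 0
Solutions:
 v(c) = C1


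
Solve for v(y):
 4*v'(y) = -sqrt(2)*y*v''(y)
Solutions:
 v(y) = C1 + C2*y^(1 - 2*sqrt(2))


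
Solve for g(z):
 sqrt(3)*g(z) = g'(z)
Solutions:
 g(z) = C1*exp(sqrt(3)*z)


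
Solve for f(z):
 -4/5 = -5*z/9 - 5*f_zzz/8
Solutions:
 f(z) = C1 + C2*z + C3*z^2 - z^4/27 + 16*z^3/75


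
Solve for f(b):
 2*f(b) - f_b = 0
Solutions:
 f(b) = C1*exp(2*b)


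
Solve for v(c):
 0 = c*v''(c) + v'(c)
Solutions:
 v(c) = C1 + C2*log(c)


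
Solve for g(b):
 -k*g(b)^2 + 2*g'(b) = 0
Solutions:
 g(b) = -2/(C1 + b*k)


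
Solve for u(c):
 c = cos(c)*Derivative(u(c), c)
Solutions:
 u(c) = C1 + Integral(c/cos(c), c)


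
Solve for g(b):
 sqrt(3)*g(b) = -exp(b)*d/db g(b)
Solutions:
 g(b) = C1*exp(sqrt(3)*exp(-b))


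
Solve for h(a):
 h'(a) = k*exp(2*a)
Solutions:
 h(a) = C1 + k*exp(2*a)/2


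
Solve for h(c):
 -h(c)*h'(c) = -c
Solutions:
 h(c) = -sqrt(C1 + c^2)
 h(c) = sqrt(C1 + c^2)


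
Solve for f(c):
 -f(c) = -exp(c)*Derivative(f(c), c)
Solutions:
 f(c) = C1*exp(-exp(-c))


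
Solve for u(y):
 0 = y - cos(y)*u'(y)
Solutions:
 u(y) = C1 + Integral(y/cos(y), y)


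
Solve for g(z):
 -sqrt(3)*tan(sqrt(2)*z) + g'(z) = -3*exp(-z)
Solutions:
 g(z) = C1 + sqrt(6)*log(tan(sqrt(2)*z)^2 + 1)/4 + 3*exp(-z)


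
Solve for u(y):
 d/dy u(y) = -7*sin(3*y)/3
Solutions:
 u(y) = C1 + 7*cos(3*y)/9


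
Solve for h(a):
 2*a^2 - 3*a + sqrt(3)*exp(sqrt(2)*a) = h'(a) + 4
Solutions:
 h(a) = C1 + 2*a^3/3 - 3*a^2/2 - 4*a + sqrt(6)*exp(sqrt(2)*a)/2


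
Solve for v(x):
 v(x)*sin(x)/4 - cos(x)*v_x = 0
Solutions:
 v(x) = C1/cos(x)^(1/4)


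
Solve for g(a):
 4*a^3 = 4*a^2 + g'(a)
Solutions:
 g(a) = C1 + a^4 - 4*a^3/3


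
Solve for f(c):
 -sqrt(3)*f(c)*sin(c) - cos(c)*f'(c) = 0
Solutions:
 f(c) = C1*cos(c)^(sqrt(3))


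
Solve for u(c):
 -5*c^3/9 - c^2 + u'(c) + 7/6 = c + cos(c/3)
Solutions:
 u(c) = C1 + 5*c^4/36 + c^3/3 + c^2/2 - 7*c/6 + 3*sin(c/3)


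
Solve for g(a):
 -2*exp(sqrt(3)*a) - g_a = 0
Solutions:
 g(a) = C1 - 2*sqrt(3)*exp(sqrt(3)*a)/3


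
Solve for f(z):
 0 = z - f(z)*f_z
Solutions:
 f(z) = -sqrt(C1 + z^2)
 f(z) = sqrt(C1 + z^2)


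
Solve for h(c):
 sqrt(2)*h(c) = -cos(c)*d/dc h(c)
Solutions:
 h(c) = C1*(sin(c) - 1)^(sqrt(2)/2)/(sin(c) + 1)^(sqrt(2)/2)


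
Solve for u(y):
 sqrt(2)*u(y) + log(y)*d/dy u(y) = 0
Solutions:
 u(y) = C1*exp(-sqrt(2)*li(y))


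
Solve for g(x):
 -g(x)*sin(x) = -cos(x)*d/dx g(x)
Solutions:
 g(x) = C1/cos(x)


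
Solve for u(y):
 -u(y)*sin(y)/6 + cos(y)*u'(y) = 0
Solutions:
 u(y) = C1/cos(y)^(1/6)


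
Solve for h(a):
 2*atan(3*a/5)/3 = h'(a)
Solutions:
 h(a) = C1 + 2*a*atan(3*a/5)/3 - 5*log(9*a^2 + 25)/9


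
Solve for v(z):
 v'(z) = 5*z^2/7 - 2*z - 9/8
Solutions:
 v(z) = C1 + 5*z^3/21 - z^2 - 9*z/8


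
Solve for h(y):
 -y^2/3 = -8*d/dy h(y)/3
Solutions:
 h(y) = C1 + y^3/24


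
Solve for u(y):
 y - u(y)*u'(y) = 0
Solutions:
 u(y) = -sqrt(C1 + y^2)
 u(y) = sqrt(C1 + y^2)


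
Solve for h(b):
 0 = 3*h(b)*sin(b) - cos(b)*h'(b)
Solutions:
 h(b) = C1/cos(b)^3


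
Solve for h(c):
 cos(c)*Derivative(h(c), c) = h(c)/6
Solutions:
 h(c) = C1*(sin(c) + 1)^(1/12)/(sin(c) - 1)^(1/12)


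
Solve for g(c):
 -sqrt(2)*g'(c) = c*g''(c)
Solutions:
 g(c) = C1 + C2*c^(1 - sqrt(2))


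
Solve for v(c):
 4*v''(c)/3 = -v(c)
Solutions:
 v(c) = C1*sin(sqrt(3)*c/2) + C2*cos(sqrt(3)*c/2)


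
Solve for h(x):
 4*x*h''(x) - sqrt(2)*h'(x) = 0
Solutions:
 h(x) = C1 + C2*x^(sqrt(2)/4 + 1)


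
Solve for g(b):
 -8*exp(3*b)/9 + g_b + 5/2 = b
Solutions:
 g(b) = C1 + b^2/2 - 5*b/2 + 8*exp(3*b)/27


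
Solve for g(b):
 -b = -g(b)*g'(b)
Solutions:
 g(b) = -sqrt(C1 + b^2)
 g(b) = sqrt(C1 + b^2)


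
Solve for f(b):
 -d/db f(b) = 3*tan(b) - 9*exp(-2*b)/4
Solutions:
 f(b) = C1 - 3*log(tan(b)^2 + 1)/2 - 9*exp(-2*b)/8


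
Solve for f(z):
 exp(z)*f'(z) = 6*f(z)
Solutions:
 f(z) = C1*exp(-6*exp(-z))


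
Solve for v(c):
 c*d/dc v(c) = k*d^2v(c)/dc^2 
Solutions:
 v(c) = C1 + C2*erf(sqrt(2)*c*sqrt(-1/k)/2)/sqrt(-1/k)


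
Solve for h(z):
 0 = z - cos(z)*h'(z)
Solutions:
 h(z) = C1 + Integral(z/cos(z), z)


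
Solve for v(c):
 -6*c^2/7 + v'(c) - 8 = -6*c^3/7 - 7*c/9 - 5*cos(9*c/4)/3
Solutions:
 v(c) = C1 - 3*c^4/14 + 2*c^3/7 - 7*c^2/18 + 8*c - 20*sin(9*c/4)/27


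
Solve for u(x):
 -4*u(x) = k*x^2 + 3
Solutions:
 u(x) = -k*x^2/4 - 3/4


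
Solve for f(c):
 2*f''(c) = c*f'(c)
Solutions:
 f(c) = C1 + C2*erfi(c/2)


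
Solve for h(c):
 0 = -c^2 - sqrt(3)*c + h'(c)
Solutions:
 h(c) = C1 + c^3/3 + sqrt(3)*c^2/2


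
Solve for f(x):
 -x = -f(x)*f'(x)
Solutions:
 f(x) = -sqrt(C1 + x^2)
 f(x) = sqrt(C1 + x^2)


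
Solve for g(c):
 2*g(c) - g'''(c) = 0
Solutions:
 g(c) = C3*exp(2^(1/3)*c) + (C1*sin(2^(1/3)*sqrt(3)*c/2) + C2*cos(2^(1/3)*sqrt(3)*c/2))*exp(-2^(1/3)*c/2)


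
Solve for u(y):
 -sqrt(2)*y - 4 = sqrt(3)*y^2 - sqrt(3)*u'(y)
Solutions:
 u(y) = C1 + y^3/3 + sqrt(6)*y^2/6 + 4*sqrt(3)*y/3


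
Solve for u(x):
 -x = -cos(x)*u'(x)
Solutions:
 u(x) = C1 + Integral(x/cos(x), x)


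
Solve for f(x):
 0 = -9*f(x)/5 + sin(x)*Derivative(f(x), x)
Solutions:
 f(x) = C1*(cos(x) - 1)^(9/10)/(cos(x) + 1)^(9/10)


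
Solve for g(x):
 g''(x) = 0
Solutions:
 g(x) = C1 + C2*x


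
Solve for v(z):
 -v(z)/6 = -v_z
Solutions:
 v(z) = C1*exp(z/6)


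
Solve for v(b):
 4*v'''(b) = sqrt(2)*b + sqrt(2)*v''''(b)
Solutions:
 v(b) = C1 + C2*b + C3*b^2 + C4*exp(2*sqrt(2)*b) + sqrt(2)*b^4/96 + b^3/48


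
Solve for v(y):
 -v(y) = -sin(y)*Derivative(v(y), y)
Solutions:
 v(y) = C1*sqrt(cos(y) - 1)/sqrt(cos(y) + 1)


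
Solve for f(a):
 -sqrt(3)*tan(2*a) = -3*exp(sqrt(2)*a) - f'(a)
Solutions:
 f(a) = C1 - 3*sqrt(2)*exp(sqrt(2)*a)/2 - sqrt(3)*log(cos(2*a))/2


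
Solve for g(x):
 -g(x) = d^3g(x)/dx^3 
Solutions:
 g(x) = C3*exp(-x) + (C1*sin(sqrt(3)*x/2) + C2*cos(sqrt(3)*x/2))*exp(x/2)


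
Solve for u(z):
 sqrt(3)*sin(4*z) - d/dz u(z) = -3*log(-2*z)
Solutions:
 u(z) = C1 + 3*z*log(-z) - 3*z + 3*z*log(2) - sqrt(3)*cos(4*z)/4


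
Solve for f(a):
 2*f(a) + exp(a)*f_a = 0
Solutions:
 f(a) = C1*exp(2*exp(-a))


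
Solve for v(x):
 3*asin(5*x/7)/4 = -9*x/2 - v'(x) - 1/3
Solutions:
 v(x) = C1 - 9*x^2/4 - 3*x*asin(5*x/7)/4 - x/3 - 3*sqrt(49 - 25*x^2)/20


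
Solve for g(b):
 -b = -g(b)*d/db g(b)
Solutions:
 g(b) = -sqrt(C1 + b^2)
 g(b) = sqrt(C1 + b^2)


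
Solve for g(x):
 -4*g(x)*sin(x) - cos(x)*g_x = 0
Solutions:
 g(x) = C1*cos(x)^4


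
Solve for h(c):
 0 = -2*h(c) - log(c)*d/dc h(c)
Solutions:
 h(c) = C1*exp(-2*li(c))


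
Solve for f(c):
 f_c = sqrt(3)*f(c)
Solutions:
 f(c) = C1*exp(sqrt(3)*c)


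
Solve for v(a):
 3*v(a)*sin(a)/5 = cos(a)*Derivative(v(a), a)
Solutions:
 v(a) = C1/cos(a)^(3/5)


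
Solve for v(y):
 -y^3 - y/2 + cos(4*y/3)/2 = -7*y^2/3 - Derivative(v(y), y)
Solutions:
 v(y) = C1 + y^4/4 - 7*y^3/9 + y^2/4 - 3*sin(4*y/3)/8


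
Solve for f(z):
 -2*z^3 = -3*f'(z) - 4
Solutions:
 f(z) = C1 + z^4/6 - 4*z/3


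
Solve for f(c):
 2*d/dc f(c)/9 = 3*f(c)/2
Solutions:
 f(c) = C1*exp(27*c/4)


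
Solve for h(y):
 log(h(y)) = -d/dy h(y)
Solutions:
 li(h(y)) = C1 - y


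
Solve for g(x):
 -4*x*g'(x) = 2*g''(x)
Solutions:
 g(x) = C1 + C2*erf(x)


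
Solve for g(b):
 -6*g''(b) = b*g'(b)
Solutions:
 g(b) = C1 + C2*erf(sqrt(3)*b/6)


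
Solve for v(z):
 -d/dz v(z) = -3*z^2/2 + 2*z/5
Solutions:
 v(z) = C1 + z^3/2 - z^2/5


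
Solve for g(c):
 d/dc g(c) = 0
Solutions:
 g(c) = C1


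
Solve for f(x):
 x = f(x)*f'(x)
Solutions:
 f(x) = -sqrt(C1 + x^2)
 f(x) = sqrt(C1 + x^2)


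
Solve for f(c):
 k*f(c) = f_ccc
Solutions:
 f(c) = C1*exp(c*k^(1/3)) + C2*exp(c*k^(1/3)*(-1 + sqrt(3)*I)/2) + C3*exp(-c*k^(1/3)*(1 + sqrt(3)*I)/2)


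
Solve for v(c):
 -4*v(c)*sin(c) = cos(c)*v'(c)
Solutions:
 v(c) = C1*cos(c)^4


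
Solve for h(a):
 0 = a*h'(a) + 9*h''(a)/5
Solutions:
 h(a) = C1 + C2*erf(sqrt(10)*a/6)


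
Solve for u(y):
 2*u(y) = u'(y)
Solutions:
 u(y) = C1*exp(2*y)


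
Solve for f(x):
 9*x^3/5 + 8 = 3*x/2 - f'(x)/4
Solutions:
 f(x) = C1 - 9*x^4/5 + 3*x^2 - 32*x


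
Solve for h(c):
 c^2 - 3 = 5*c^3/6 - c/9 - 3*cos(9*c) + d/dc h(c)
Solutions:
 h(c) = C1 - 5*c^4/24 + c^3/3 + c^2/18 - 3*c + sin(9*c)/3


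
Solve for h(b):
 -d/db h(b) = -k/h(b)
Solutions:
 h(b) = -sqrt(C1 + 2*b*k)
 h(b) = sqrt(C1 + 2*b*k)


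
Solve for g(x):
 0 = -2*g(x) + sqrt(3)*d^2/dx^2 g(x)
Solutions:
 g(x) = C1*exp(-sqrt(2)*3^(3/4)*x/3) + C2*exp(sqrt(2)*3^(3/4)*x/3)


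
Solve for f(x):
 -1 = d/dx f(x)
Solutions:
 f(x) = C1 - x


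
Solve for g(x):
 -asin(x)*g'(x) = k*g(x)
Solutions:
 g(x) = C1*exp(-k*Integral(1/asin(x), x))


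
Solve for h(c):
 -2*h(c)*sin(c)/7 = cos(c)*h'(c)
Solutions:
 h(c) = C1*cos(c)^(2/7)


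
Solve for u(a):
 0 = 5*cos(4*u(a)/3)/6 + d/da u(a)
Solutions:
 5*a/6 - 3*log(sin(4*u(a)/3) - 1)/8 + 3*log(sin(4*u(a)/3) + 1)/8 = C1


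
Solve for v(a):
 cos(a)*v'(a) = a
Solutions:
 v(a) = C1 + Integral(a/cos(a), a)


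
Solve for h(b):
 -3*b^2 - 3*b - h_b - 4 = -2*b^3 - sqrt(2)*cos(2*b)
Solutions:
 h(b) = C1 + b^4/2 - b^3 - 3*b^2/2 - 4*b + sqrt(2)*sin(2*b)/2


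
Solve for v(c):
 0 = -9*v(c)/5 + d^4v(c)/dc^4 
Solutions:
 v(c) = C1*exp(-sqrt(3)*5^(3/4)*c/5) + C2*exp(sqrt(3)*5^(3/4)*c/5) + C3*sin(sqrt(3)*5^(3/4)*c/5) + C4*cos(sqrt(3)*5^(3/4)*c/5)


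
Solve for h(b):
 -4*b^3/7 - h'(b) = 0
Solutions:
 h(b) = C1 - b^4/7


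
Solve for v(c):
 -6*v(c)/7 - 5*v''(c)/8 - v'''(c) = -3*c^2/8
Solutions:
 v(c) = C1*exp(c*(-70 + 175*7^(1/3)/(288*sqrt(21611) + 42347)^(1/3) + 7^(2/3)*(288*sqrt(21611) + 42347)^(1/3))/336)*sin(sqrt(3)*7^(1/3)*c*(-7^(1/3)*(288*sqrt(21611) + 42347)^(1/3) + 175/(288*sqrt(21611) + 42347)^(1/3))/336) + C2*exp(c*(-70 + 175*7^(1/3)/(288*sqrt(21611) + 42347)^(1/3) + 7^(2/3)*(288*sqrt(21611) + 42347)^(1/3))/336)*cos(sqrt(3)*7^(1/3)*c*(-7^(1/3)*(288*sqrt(21611) + 42347)^(1/3) + 175/(288*sqrt(21611) + 42347)^(1/3))/336) + C3*exp(-c*(175*7^(1/3)/(288*sqrt(21611) + 42347)^(1/3) + 35 + 7^(2/3)*(288*sqrt(21611) + 42347)^(1/3))/168) + 7*c^2/16 - 245/384


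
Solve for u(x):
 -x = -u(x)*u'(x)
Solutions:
 u(x) = -sqrt(C1 + x^2)
 u(x) = sqrt(C1 + x^2)


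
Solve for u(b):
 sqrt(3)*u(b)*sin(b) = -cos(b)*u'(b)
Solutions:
 u(b) = C1*cos(b)^(sqrt(3))


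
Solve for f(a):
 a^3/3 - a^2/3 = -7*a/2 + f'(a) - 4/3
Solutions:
 f(a) = C1 + a^4/12 - a^3/9 + 7*a^2/4 + 4*a/3


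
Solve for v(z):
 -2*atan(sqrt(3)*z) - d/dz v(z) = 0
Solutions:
 v(z) = C1 - 2*z*atan(sqrt(3)*z) + sqrt(3)*log(3*z^2 + 1)/3


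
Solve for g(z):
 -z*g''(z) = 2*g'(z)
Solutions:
 g(z) = C1 + C2/z


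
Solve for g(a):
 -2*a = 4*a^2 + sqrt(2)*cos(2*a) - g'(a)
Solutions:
 g(a) = C1 + 4*a^3/3 + a^2 + sqrt(2)*sin(2*a)/2


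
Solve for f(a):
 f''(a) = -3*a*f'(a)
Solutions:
 f(a) = C1 + C2*erf(sqrt(6)*a/2)


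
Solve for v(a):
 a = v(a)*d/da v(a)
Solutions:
 v(a) = -sqrt(C1 + a^2)
 v(a) = sqrt(C1 + a^2)


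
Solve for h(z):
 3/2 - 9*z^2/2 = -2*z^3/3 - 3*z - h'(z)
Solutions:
 h(z) = C1 - z^4/6 + 3*z^3/2 - 3*z^2/2 - 3*z/2


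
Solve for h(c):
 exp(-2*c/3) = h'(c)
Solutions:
 h(c) = C1 - 3*exp(-2*c/3)/2


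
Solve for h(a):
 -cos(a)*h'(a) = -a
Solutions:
 h(a) = C1 + Integral(a/cos(a), a)


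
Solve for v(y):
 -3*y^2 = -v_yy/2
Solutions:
 v(y) = C1 + C2*y + y^4/2


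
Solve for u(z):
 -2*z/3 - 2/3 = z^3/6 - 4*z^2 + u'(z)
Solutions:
 u(z) = C1 - z^4/24 + 4*z^3/3 - z^2/3 - 2*z/3


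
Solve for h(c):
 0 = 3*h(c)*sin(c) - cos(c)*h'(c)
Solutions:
 h(c) = C1/cos(c)^3


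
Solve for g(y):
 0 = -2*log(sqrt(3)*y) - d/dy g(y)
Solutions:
 g(y) = C1 - 2*y*log(y) - y*log(3) + 2*y


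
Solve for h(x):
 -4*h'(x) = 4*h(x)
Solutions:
 h(x) = C1*exp(-x)


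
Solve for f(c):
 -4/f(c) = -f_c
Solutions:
 f(c) = -sqrt(C1 + 8*c)
 f(c) = sqrt(C1 + 8*c)


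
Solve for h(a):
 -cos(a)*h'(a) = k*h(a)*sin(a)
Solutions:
 h(a) = C1*exp(k*log(cos(a)))


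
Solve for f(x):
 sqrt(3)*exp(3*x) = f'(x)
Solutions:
 f(x) = C1 + sqrt(3)*exp(3*x)/3


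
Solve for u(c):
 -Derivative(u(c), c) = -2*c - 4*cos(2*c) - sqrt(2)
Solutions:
 u(c) = C1 + c^2 + sqrt(2)*c + 2*sin(2*c)


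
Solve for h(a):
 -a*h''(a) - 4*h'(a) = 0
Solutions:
 h(a) = C1 + C2/a^3


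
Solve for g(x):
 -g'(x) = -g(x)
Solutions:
 g(x) = C1*exp(x)


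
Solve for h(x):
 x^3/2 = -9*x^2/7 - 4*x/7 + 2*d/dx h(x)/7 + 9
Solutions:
 h(x) = C1 + 7*x^4/16 + 3*x^3/2 + x^2 - 63*x/2


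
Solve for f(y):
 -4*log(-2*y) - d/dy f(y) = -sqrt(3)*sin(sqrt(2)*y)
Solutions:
 f(y) = C1 - 4*y*log(-y) - 4*y*log(2) + 4*y - sqrt(6)*cos(sqrt(2)*y)/2


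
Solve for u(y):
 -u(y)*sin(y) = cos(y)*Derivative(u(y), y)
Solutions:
 u(y) = C1*cos(y)


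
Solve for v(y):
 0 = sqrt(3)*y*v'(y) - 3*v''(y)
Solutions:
 v(y) = C1 + C2*erfi(sqrt(2)*3^(3/4)*y/6)


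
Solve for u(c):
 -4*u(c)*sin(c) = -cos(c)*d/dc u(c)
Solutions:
 u(c) = C1/cos(c)^4


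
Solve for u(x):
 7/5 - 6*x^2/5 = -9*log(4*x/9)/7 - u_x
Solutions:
 u(x) = C1 + 2*x^3/5 - 9*x*log(x)/7 - 18*x*log(2)/7 - 4*x/35 + 18*x*log(3)/7


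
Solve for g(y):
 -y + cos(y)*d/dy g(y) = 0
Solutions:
 g(y) = C1 + Integral(y/cos(y), y)


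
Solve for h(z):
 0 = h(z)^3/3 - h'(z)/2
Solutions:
 h(z) = -sqrt(6)*sqrt(-1/(C1 + 2*z))/2
 h(z) = sqrt(6)*sqrt(-1/(C1 + 2*z))/2


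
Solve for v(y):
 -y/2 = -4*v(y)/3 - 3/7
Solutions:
 v(y) = 3*y/8 - 9/28


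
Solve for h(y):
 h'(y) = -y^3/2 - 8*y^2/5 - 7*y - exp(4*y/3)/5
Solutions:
 h(y) = C1 - y^4/8 - 8*y^3/15 - 7*y^2/2 - 3*exp(4*y/3)/20


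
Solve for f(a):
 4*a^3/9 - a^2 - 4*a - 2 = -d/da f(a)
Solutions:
 f(a) = C1 - a^4/9 + a^3/3 + 2*a^2 + 2*a


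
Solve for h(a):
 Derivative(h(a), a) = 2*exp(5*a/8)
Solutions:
 h(a) = C1 + 16*exp(5*a/8)/5


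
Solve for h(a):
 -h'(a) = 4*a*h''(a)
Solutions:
 h(a) = C1 + C2*a^(3/4)


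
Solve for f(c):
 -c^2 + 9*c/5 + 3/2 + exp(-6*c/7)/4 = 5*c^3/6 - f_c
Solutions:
 f(c) = C1 + 5*c^4/24 + c^3/3 - 9*c^2/10 - 3*c/2 + 7*exp(-6*c/7)/24


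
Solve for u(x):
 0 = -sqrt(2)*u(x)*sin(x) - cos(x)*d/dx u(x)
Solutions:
 u(x) = C1*cos(x)^(sqrt(2))


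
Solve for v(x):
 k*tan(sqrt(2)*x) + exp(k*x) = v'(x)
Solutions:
 v(x) = C1 - sqrt(2)*k*log(cos(sqrt(2)*x))/2 + Piecewise((exp(k*x)/k, Ne(k, 0)), (x, True))


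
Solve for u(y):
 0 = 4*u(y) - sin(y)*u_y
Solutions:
 u(y) = C1*(cos(y)^2 - 2*cos(y) + 1)/(cos(y)^2 + 2*cos(y) + 1)


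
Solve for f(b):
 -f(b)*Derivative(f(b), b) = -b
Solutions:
 f(b) = -sqrt(C1 + b^2)
 f(b) = sqrt(C1 + b^2)


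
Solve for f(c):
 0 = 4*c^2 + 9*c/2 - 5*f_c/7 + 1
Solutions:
 f(c) = C1 + 28*c^3/15 + 63*c^2/20 + 7*c/5


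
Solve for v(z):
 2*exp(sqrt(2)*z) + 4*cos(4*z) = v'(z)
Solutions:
 v(z) = C1 + sqrt(2)*exp(sqrt(2)*z) + sin(4*z)


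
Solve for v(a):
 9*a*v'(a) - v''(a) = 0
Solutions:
 v(a) = C1 + C2*erfi(3*sqrt(2)*a/2)


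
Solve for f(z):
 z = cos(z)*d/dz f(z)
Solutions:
 f(z) = C1 + Integral(z/cos(z), z)


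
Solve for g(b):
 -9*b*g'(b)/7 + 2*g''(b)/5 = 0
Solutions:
 g(b) = C1 + C2*erfi(3*sqrt(35)*b/14)


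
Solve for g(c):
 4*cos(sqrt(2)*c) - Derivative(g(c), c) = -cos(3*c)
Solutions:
 g(c) = C1 + sin(3*c)/3 + 2*sqrt(2)*sin(sqrt(2)*c)


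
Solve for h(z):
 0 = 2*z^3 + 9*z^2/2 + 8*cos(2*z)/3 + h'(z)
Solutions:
 h(z) = C1 - z^4/2 - 3*z^3/2 - 4*sin(2*z)/3


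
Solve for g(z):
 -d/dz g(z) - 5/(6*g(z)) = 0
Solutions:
 g(z) = -sqrt(C1 - 15*z)/3
 g(z) = sqrt(C1 - 15*z)/3


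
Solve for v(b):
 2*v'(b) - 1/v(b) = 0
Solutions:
 v(b) = -sqrt(C1 + b)
 v(b) = sqrt(C1 + b)


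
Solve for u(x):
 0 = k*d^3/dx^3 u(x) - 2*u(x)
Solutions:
 u(x) = C1*exp(2^(1/3)*x*(1/k)^(1/3)) + C2*exp(2^(1/3)*x*(-1 + sqrt(3)*I)*(1/k)^(1/3)/2) + C3*exp(-2^(1/3)*x*(1 + sqrt(3)*I)*(1/k)^(1/3)/2)


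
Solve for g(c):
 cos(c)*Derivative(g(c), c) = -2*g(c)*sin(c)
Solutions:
 g(c) = C1*cos(c)^2


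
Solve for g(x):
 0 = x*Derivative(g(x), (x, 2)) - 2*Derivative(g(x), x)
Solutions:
 g(x) = C1 + C2*x^3


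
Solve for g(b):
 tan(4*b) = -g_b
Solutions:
 g(b) = C1 + log(cos(4*b))/4


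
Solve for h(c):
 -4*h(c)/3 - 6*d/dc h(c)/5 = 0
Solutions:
 h(c) = C1*exp(-10*c/9)


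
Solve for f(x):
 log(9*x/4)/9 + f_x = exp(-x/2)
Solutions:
 f(x) = C1 - x*log(x)/9 + x*(-2*log(3) + 1 + 2*log(2))/9 - 2*exp(-x/2)


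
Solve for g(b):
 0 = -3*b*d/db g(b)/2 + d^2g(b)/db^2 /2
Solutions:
 g(b) = C1 + C2*erfi(sqrt(6)*b/2)


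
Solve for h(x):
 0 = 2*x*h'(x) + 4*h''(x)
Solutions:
 h(x) = C1 + C2*erf(x/2)


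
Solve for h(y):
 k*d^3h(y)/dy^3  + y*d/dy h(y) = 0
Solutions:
 h(y) = C1 + Integral(C2*airyai(y*(-1/k)^(1/3)) + C3*airybi(y*(-1/k)^(1/3)), y)


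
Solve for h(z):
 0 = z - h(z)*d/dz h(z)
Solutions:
 h(z) = -sqrt(C1 + z^2)
 h(z) = sqrt(C1 + z^2)


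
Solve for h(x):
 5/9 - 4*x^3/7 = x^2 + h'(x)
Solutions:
 h(x) = C1 - x^4/7 - x^3/3 + 5*x/9


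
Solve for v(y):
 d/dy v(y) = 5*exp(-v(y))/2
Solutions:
 v(y) = log(C1 + 5*y/2)


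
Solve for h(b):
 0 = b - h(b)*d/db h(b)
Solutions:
 h(b) = -sqrt(C1 + b^2)
 h(b) = sqrt(C1 + b^2)


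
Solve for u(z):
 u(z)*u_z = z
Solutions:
 u(z) = -sqrt(C1 + z^2)
 u(z) = sqrt(C1 + z^2)


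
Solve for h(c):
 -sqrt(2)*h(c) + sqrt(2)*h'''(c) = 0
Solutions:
 h(c) = C3*exp(c) + (C1*sin(sqrt(3)*c/2) + C2*cos(sqrt(3)*c/2))*exp(-c/2)


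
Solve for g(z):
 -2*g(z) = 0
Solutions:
 g(z) = 0


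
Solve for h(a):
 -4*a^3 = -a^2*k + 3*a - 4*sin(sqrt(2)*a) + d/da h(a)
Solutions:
 h(a) = C1 - a^4 + a^3*k/3 - 3*a^2/2 - 2*sqrt(2)*cos(sqrt(2)*a)


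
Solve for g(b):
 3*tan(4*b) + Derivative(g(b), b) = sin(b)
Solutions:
 g(b) = C1 + 3*log(cos(4*b))/4 - cos(b)


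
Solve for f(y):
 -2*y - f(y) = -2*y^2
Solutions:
 f(y) = 2*y*(y - 1)


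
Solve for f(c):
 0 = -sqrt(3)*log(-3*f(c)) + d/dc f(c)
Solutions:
 -sqrt(3)*Integral(1/(log(-_y) + log(3)), (_y, f(c)))/3 = C1 - c


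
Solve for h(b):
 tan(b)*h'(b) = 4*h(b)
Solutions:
 h(b) = C1*sin(b)^4


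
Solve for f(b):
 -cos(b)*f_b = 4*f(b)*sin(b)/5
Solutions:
 f(b) = C1*cos(b)^(4/5)


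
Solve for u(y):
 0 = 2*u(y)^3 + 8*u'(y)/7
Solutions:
 u(y) = -sqrt(2)*sqrt(-1/(C1 - 7*y))
 u(y) = sqrt(2)*sqrt(-1/(C1 - 7*y))


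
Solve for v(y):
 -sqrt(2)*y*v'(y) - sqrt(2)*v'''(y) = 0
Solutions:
 v(y) = C1 + Integral(C2*airyai(-y) + C3*airybi(-y), y)


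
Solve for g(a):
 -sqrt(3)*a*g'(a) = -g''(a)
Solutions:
 g(a) = C1 + C2*erfi(sqrt(2)*3^(1/4)*a/2)


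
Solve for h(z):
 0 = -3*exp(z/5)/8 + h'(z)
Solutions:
 h(z) = C1 + 15*exp(z/5)/8


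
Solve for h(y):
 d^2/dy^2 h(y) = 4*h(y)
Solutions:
 h(y) = C1*exp(-2*y) + C2*exp(2*y)


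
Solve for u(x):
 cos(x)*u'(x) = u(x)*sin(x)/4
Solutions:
 u(x) = C1/cos(x)^(1/4)


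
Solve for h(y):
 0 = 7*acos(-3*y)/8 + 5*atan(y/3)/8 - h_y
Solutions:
 h(y) = C1 + 7*y*acos(-3*y)/8 + 5*y*atan(y/3)/8 + 7*sqrt(1 - 9*y^2)/24 - 15*log(y^2 + 9)/16


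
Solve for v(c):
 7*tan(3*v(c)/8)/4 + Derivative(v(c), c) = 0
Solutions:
 v(c) = -8*asin(C1*exp(-21*c/32))/3 + 8*pi/3
 v(c) = 8*asin(C1*exp(-21*c/32))/3


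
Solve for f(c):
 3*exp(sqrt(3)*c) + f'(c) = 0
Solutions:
 f(c) = C1 - sqrt(3)*exp(sqrt(3)*c)


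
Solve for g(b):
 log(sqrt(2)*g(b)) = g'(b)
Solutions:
 -2*Integral(1/(2*log(_y) + log(2)), (_y, g(b))) = C1 - b


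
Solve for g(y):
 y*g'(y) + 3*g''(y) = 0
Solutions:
 g(y) = C1 + C2*erf(sqrt(6)*y/6)


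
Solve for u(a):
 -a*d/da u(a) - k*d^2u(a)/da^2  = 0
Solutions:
 u(a) = C1 + C2*sqrt(k)*erf(sqrt(2)*a*sqrt(1/k)/2)


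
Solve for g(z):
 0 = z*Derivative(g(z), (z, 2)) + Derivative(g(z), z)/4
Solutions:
 g(z) = C1 + C2*z^(3/4)


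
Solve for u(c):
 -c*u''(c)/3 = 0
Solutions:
 u(c) = C1 + C2*c


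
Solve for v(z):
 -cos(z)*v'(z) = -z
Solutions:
 v(z) = C1 + Integral(z/cos(z), z)


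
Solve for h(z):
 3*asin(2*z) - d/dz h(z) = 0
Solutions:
 h(z) = C1 + 3*z*asin(2*z) + 3*sqrt(1 - 4*z^2)/2


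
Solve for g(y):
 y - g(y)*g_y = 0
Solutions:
 g(y) = -sqrt(C1 + y^2)
 g(y) = sqrt(C1 + y^2)


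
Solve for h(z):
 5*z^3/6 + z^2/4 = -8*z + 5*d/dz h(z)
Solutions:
 h(z) = C1 + z^4/24 + z^3/60 + 4*z^2/5


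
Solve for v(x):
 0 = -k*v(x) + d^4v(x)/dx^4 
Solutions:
 v(x) = C1*exp(-k^(1/4)*x) + C2*exp(k^(1/4)*x) + C3*exp(-I*k^(1/4)*x) + C4*exp(I*k^(1/4)*x)


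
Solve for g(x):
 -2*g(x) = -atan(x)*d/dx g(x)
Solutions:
 g(x) = C1*exp(2*Integral(1/atan(x), x))


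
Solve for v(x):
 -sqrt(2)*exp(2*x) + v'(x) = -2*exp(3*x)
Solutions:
 v(x) = C1 - 2*exp(3*x)/3 + sqrt(2)*exp(2*x)/2


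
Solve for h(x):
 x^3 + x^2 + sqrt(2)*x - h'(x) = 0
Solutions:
 h(x) = C1 + x^4/4 + x^3/3 + sqrt(2)*x^2/2


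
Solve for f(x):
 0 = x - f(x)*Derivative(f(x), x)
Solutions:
 f(x) = -sqrt(C1 + x^2)
 f(x) = sqrt(C1 + x^2)


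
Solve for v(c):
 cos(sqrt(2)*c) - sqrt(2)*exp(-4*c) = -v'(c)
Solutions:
 v(c) = C1 - sqrt(2)*sin(sqrt(2)*c)/2 - sqrt(2)*exp(-4*c)/4


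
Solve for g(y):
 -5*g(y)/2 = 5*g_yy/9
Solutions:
 g(y) = C1*sin(3*sqrt(2)*y/2) + C2*cos(3*sqrt(2)*y/2)


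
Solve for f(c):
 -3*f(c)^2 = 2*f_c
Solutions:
 f(c) = 2/(C1 + 3*c)


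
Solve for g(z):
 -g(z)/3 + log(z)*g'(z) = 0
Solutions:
 g(z) = C1*exp(li(z)/3)


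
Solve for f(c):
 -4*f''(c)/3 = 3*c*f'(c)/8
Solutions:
 f(c) = C1 + C2*erf(3*c/8)


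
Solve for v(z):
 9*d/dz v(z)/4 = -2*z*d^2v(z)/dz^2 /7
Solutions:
 v(z) = C1 + C2/z^(55/8)


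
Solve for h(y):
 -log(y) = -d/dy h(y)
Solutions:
 h(y) = C1 + y*log(y) - y


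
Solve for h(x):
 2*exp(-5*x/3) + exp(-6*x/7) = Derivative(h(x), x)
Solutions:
 h(x) = C1 - 6*exp(-5*x/3)/5 - 7*exp(-6*x/7)/6


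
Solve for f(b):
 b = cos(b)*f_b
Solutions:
 f(b) = C1 + Integral(b/cos(b), b)


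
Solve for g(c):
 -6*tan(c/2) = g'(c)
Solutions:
 g(c) = C1 + 12*log(cos(c/2))


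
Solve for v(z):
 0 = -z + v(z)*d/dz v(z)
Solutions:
 v(z) = -sqrt(C1 + z^2)
 v(z) = sqrt(C1 + z^2)


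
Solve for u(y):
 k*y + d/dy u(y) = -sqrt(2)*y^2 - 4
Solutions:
 u(y) = C1 - k*y^2/2 - sqrt(2)*y^3/3 - 4*y


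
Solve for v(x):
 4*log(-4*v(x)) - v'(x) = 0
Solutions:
 -Integral(1/(log(-_y) + 2*log(2)), (_y, v(x)))/4 = C1 - x


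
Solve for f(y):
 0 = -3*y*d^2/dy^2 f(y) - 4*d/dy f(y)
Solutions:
 f(y) = C1 + C2/y^(1/3)


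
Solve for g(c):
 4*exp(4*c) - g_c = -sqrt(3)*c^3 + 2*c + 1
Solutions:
 g(c) = C1 + sqrt(3)*c^4/4 - c^2 - c + exp(4*c)


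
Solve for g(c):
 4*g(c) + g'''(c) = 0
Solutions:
 g(c) = C3*exp(-2^(2/3)*c) + (C1*sin(2^(2/3)*sqrt(3)*c/2) + C2*cos(2^(2/3)*sqrt(3)*c/2))*exp(2^(2/3)*c/2)


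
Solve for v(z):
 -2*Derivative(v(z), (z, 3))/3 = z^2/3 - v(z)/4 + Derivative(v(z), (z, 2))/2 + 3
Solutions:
 v(z) = C1*exp(-z*((2*sqrt(30) + 11)^(-1/3) + 2 + (2*sqrt(30) + 11)^(1/3))/8)*sin(sqrt(3)*z*(-(2*sqrt(30) + 11)^(1/3) + (2*sqrt(30) + 11)^(-1/3))/8) + C2*exp(-z*((2*sqrt(30) + 11)^(-1/3) + 2 + (2*sqrt(30) + 11)^(1/3))/8)*cos(sqrt(3)*z*(-(2*sqrt(30) + 11)^(1/3) + (2*sqrt(30) + 11)^(-1/3))/8) + C3*exp(z*(-1 + (2*sqrt(30) + 11)^(-1/3) + (2*sqrt(30) + 11)^(1/3))/4) + 4*z^2/3 + 52/3


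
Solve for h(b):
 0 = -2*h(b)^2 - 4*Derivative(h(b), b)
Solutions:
 h(b) = 2/(C1 + b)


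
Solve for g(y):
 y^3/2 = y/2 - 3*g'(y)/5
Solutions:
 g(y) = C1 - 5*y^4/24 + 5*y^2/12


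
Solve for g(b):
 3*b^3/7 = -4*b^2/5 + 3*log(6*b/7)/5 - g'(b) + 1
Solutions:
 g(b) = C1 - 3*b^4/28 - 4*b^3/15 + 3*b*log(b)/5 - 3*b*log(7)/5 + 2*b/5 + 3*b*log(6)/5


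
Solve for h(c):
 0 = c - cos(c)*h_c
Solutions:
 h(c) = C1 + Integral(c/cos(c), c)


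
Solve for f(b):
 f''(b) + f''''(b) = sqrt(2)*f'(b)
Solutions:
 f(b) = C1 + C2*exp(-2^(1/6)*3^(1/3)*b*(-2*3^(1/3)/(9 + sqrt(87))^(1/3) + 2^(2/3)*(9 + sqrt(87))^(1/3))/12)*sin(6^(1/6)*b*(6/(9 + sqrt(87))^(1/3) + 6^(2/3)*(9 + sqrt(87))^(1/3))/12) + C3*exp(-2^(1/6)*3^(1/3)*b*(-2*3^(1/3)/(9 + sqrt(87))^(1/3) + 2^(2/3)*(9 + sqrt(87))^(1/3))/12)*cos(6^(1/6)*b*(6/(9 + sqrt(87))^(1/3) + 6^(2/3)*(9 + sqrt(87))^(1/3))/12) + C4*exp(2^(1/6)*3^(1/3)*b*(-2*3^(1/3)/(9 + sqrt(87))^(1/3) + 2^(2/3)*(9 + sqrt(87))^(1/3))/6)


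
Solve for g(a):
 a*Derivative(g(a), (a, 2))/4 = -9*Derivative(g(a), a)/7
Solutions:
 g(a) = C1 + C2/a^(29/7)


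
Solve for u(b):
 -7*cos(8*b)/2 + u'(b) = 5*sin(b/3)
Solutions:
 u(b) = C1 + 7*sin(8*b)/16 - 15*cos(b/3)


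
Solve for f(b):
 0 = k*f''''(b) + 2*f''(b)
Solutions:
 f(b) = C1 + C2*b + C3*exp(-sqrt(2)*b*sqrt(-1/k)) + C4*exp(sqrt(2)*b*sqrt(-1/k))


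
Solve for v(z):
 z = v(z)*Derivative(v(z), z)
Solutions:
 v(z) = -sqrt(C1 + z^2)
 v(z) = sqrt(C1 + z^2)


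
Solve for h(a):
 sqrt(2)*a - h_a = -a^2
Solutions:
 h(a) = C1 + a^3/3 + sqrt(2)*a^2/2


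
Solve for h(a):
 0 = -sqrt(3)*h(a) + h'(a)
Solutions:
 h(a) = C1*exp(sqrt(3)*a)


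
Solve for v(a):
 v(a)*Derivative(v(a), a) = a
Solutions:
 v(a) = -sqrt(C1 + a^2)
 v(a) = sqrt(C1 + a^2)


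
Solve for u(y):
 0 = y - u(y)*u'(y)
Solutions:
 u(y) = -sqrt(C1 + y^2)
 u(y) = sqrt(C1 + y^2)


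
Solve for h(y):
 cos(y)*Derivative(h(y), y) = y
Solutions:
 h(y) = C1 + Integral(y/cos(y), y)


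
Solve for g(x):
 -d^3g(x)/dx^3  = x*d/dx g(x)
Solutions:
 g(x) = C1 + Integral(C2*airyai(-x) + C3*airybi(-x), x)


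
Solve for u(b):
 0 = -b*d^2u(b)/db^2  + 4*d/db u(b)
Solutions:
 u(b) = C1 + C2*b^5


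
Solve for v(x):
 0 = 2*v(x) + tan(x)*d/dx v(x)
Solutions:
 v(x) = C1/sin(x)^2


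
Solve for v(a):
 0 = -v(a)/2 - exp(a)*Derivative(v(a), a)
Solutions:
 v(a) = C1*exp(exp(-a)/2)


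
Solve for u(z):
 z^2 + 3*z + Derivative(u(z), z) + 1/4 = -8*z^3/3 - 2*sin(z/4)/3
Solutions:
 u(z) = C1 - 2*z^4/3 - z^3/3 - 3*z^2/2 - z/4 + 8*cos(z/4)/3


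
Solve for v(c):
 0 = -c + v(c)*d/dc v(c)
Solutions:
 v(c) = -sqrt(C1 + c^2)
 v(c) = sqrt(C1 + c^2)


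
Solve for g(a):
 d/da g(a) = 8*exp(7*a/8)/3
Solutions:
 g(a) = C1 + 64*exp(7*a/8)/21


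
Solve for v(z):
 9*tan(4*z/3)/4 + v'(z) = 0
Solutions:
 v(z) = C1 + 27*log(cos(4*z/3))/16


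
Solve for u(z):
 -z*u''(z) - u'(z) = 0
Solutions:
 u(z) = C1 + C2*log(z)


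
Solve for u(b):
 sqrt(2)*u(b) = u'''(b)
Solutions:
 u(b) = C3*exp(2^(1/6)*b) + (C1*sin(2^(1/6)*sqrt(3)*b/2) + C2*cos(2^(1/6)*sqrt(3)*b/2))*exp(-2^(1/6)*b/2)


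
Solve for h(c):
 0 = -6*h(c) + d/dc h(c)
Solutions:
 h(c) = C1*exp(6*c)


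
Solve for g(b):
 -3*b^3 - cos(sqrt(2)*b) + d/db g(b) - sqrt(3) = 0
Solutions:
 g(b) = C1 + 3*b^4/4 + sqrt(3)*b + sqrt(2)*sin(sqrt(2)*b)/2


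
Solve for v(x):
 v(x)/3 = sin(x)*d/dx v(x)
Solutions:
 v(x) = C1*(cos(x) - 1)^(1/6)/(cos(x) + 1)^(1/6)


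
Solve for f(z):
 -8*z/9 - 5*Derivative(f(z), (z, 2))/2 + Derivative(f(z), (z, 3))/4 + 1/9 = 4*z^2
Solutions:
 f(z) = C1 + C2*z + C3*exp(10*z) - 2*z^4/15 - 76*z^3/675 - 13*z^2/1125


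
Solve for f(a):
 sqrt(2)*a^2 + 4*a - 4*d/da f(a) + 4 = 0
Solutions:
 f(a) = C1 + sqrt(2)*a^3/12 + a^2/2 + a


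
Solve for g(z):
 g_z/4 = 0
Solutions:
 g(z) = C1


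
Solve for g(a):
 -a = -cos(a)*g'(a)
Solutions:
 g(a) = C1 + Integral(a/cos(a), a)


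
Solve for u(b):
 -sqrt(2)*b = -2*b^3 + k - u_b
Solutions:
 u(b) = C1 - b^4/2 + sqrt(2)*b^2/2 + b*k


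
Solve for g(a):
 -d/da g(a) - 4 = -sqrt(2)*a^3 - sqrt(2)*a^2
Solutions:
 g(a) = C1 + sqrt(2)*a^4/4 + sqrt(2)*a^3/3 - 4*a


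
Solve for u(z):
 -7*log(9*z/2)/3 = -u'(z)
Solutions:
 u(z) = C1 + 7*z*log(z)/3 - 7*z/3 - 7*z*log(2)/3 + 14*z*log(3)/3


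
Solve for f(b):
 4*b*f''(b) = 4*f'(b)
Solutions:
 f(b) = C1 + C2*b^2


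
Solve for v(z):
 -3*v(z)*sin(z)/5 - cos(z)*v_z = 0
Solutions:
 v(z) = C1*cos(z)^(3/5)


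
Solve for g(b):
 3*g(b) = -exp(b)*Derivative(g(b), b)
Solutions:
 g(b) = C1*exp(3*exp(-b))


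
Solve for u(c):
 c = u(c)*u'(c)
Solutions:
 u(c) = -sqrt(C1 + c^2)
 u(c) = sqrt(C1 + c^2)


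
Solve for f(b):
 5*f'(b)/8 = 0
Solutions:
 f(b) = C1


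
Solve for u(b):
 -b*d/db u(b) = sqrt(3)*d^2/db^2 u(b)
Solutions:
 u(b) = C1 + C2*erf(sqrt(2)*3^(3/4)*b/6)


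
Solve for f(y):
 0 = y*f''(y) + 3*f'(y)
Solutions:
 f(y) = C1 + C2/y^2


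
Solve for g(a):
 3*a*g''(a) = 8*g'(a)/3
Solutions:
 g(a) = C1 + C2*a^(17/9)


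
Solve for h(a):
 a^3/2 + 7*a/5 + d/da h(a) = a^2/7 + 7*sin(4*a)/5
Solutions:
 h(a) = C1 - a^4/8 + a^3/21 - 7*a^2/10 - 7*cos(4*a)/20


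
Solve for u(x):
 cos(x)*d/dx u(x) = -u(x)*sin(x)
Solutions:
 u(x) = C1*cos(x)


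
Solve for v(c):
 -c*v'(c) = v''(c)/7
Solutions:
 v(c) = C1 + C2*erf(sqrt(14)*c/2)


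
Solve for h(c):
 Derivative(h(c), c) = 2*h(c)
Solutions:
 h(c) = C1*exp(2*c)


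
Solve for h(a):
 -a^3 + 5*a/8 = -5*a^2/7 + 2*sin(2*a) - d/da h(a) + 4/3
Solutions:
 h(a) = C1 + a^4/4 - 5*a^3/21 - 5*a^2/16 + 4*a/3 - cos(2*a)


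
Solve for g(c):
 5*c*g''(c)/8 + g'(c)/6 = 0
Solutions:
 g(c) = C1 + C2*c^(11/15)


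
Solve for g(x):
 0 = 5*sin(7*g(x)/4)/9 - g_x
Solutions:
 -5*x/9 + 2*log(cos(7*g(x)/4) - 1)/7 - 2*log(cos(7*g(x)/4) + 1)/7 = C1


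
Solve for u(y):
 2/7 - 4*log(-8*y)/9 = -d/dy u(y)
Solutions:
 u(y) = C1 + 4*y*log(-y)/9 + 2*y*(-23 + 42*log(2))/63


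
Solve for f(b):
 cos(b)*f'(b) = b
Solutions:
 f(b) = C1 + Integral(b/cos(b), b)


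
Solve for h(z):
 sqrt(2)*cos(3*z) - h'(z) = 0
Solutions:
 h(z) = C1 + sqrt(2)*sin(3*z)/3


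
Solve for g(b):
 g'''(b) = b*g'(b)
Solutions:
 g(b) = C1 + Integral(C2*airyai(b) + C3*airybi(b), b)


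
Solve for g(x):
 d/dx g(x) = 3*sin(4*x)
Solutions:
 g(x) = C1 - 3*cos(4*x)/4


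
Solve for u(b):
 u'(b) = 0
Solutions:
 u(b) = C1


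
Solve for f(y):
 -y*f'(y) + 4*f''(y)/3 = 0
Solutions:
 f(y) = C1 + C2*erfi(sqrt(6)*y/4)


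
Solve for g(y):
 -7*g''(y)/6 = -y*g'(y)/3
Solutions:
 g(y) = C1 + C2*erfi(sqrt(7)*y/7)


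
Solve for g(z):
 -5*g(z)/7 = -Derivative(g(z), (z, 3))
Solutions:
 g(z) = C3*exp(5^(1/3)*7^(2/3)*z/7) + (C1*sin(sqrt(3)*5^(1/3)*7^(2/3)*z/14) + C2*cos(sqrt(3)*5^(1/3)*7^(2/3)*z/14))*exp(-5^(1/3)*7^(2/3)*z/14)


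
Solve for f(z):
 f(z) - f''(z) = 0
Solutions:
 f(z) = C1*exp(-z) + C2*exp(z)


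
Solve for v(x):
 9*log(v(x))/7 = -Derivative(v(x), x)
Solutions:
 li(v(x)) = C1 - 9*x/7


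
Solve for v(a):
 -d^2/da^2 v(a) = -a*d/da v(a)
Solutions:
 v(a) = C1 + C2*erfi(sqrt(2)*a/2)


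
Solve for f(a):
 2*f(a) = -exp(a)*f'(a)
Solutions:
 f(a) = C1*exp(2*exp(-a))


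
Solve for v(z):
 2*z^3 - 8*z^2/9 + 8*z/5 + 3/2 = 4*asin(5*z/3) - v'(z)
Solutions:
 v(z) = C1 - z^4/2 + 8*z^3/27 - 4*z^2/5 + 4*z*asin(5*z/3) - 3*z/2 + 4*sqrt(9 - 25*z^2)/5


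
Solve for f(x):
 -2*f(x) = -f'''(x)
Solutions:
 f(x) = C3*exp(2^(1/3)*x) + (C1*sin(2^(1/3)*sqrt(3)*x/2) + C2*cos(2^(1/3)*sqrt(3)*x/2))*exp(-2^(1/3)*x/2)


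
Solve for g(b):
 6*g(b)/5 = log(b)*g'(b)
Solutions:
 g(b) = C1*exp(6*li(b)/5)


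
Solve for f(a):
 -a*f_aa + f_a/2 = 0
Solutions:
 f(a) = C1 + C2*a^(3/2)


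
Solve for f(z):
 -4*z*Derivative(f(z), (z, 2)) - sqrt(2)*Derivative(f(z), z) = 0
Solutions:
 f(z) = C1 + C2*z^(1 - sqrt(2)/4)


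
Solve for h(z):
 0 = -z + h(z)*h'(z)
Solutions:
 h(z) = -sqrt(C1 + z^2)
 h(z) = sqrt(C1 + z^2)


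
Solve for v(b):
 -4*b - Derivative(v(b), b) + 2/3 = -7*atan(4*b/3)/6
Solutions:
 v(b) = C1 - 2*b^2 + 7*b*atan(4*b/3)/6 + 2*b/3 - 7*log(16*b^2 + 9)/16


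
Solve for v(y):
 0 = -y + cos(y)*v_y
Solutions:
 v(y) = C1 + Integral(y/cos(y), y)


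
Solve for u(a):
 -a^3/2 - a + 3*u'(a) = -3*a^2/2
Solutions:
 u(a) = C1 + a^4/24 - a^3/6 + a^2/6


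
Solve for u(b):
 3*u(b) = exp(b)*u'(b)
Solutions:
 u(b) = C1*exp(-3*exp(-b))


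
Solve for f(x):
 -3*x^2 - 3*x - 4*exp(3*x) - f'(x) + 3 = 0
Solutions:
 f(x) = C1 - x^3 - 3*x^2/2 + 3*x - 4*exp(3*x)/3


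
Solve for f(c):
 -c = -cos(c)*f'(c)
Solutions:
 f(c) = C1 + Integral(c/cos(c), c)


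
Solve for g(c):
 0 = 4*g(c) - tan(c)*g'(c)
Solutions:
 g(c) = C1*sin(c)^4


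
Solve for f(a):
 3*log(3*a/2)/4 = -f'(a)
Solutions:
 f(a) = C1 - 3*a*log(a)/4 - 3*a*log(3)/4 + 3*a*log(2)/4 + 3*a/4


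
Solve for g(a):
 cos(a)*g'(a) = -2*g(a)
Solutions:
 g(a) = C1*(sin(a) - 1)/(sin(a) + 1)


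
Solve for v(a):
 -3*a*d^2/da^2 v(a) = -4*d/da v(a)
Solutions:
 v(a) = C1 + C2*a^(7/3)


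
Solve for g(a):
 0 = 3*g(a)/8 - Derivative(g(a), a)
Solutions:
 g(a) = C1*exp(3*a/8)


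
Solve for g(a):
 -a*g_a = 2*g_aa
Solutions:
 g(a) = C1 + C2*erf(a/2)


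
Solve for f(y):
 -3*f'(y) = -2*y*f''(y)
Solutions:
 f(y) = C1 + C2*y^(5/2)


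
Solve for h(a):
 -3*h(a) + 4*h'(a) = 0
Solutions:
 h(a) = C1*exp(3*a/4)


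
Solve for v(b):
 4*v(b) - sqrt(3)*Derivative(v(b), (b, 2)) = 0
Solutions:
 v(b) = C1*exp(-2*3^(3/4)*b/3) + C2*exp(2*3^(3/4)*b/3)


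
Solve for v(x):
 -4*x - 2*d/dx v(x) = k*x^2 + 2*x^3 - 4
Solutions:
 v(x) = C1 - k*x^3/6 - x^4/4 - x^2 + 2*x


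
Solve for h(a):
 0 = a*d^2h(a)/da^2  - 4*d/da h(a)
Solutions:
 h(a) = C1 + C2*a^5


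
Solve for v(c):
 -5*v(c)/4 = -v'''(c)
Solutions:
 v(c) = C3*exp(10^(1/3)*c/2) + (C1*sin(10^(1/3)*sqrt(3)*c/4) + C2*cos(10^(1/3)*sqrt(3)*c/4))*exp(-10^(1/3)*c/4)


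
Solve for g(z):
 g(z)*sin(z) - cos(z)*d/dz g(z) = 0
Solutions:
 g(z) = C1/cos(z)


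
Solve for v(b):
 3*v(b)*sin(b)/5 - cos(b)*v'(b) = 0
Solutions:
 v(b) = C1/cos(b)^(3/5)


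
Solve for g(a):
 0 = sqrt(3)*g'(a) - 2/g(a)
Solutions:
 g(a) = -sqrt(C1 + 12*sqrt(3)*a)/3
 g(a) = sqrt(C1 + 12*sqrt(3)*a)/3


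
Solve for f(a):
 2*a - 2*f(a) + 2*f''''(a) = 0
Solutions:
 f(a) = C1*exp(-a) + C2*exp(a) + C3*sin(a) + C4*cos(a) + a


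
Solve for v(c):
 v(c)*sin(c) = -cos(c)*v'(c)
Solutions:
 v(c) = C1*cos(c)


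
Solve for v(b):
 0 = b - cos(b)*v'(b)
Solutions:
 v(b) = C1 + Integral(b/cos(b), b)


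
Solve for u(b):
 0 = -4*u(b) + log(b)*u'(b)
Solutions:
 u(b) = C1*exp(4*li(b))


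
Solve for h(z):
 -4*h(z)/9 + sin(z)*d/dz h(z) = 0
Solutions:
 h(z) = C1*(cos(z) - 1)^(2/9)/(cos(z) + 1)^(2/9)


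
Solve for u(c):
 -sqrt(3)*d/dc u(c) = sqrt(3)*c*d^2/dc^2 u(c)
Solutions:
 u(c) = C1 + C2*log(c)


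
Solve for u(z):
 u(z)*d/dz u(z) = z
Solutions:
 u(z) = -sqrt(C1 + z^2)
 u(z) = sqrt(C1 + z^2)


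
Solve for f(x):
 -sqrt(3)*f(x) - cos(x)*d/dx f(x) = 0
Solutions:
 f(x) = C1*(sin(x) - 1)^(sqrt(3)/2)/(sin(x) + 1)^(sqrt(3)/2)


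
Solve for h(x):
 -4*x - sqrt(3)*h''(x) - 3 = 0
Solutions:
 h(x) = C1 + C2*x - 2*sqrt(3)*x^3/9 - sqrt(3)*x^2/2


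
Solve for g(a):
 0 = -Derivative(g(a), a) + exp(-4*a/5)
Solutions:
 g(a) = C1 - 5*exp(-4*a/5)/4


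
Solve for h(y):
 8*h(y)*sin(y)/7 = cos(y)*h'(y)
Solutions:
 h(y) = C1/cos(y)^(8/7)


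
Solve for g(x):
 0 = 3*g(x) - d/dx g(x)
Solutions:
 g(x) = C1*exp(3*x)


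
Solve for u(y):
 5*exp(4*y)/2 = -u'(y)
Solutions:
 u(y) = C1 - 5*exp(4*y)/8


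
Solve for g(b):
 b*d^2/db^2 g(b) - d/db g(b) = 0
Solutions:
 g(b) = C1 + C2*b^2


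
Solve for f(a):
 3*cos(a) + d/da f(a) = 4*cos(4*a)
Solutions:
 f(a) = C1 - 3*sin(a) + sin(4*a)


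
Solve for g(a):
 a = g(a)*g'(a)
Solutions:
 g(a) = -sqrt(C1 + a^2)
 g(a) = sqrt(C1 + a^2)


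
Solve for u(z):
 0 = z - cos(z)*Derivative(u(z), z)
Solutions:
 u(z) = C1 + Integral(z/cos(z), z)


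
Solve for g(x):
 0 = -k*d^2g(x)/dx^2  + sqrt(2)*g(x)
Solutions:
 g(x) = C1*exp(-2^(1/4)*x*sqrt(1/k)) + C2*exp(2^(1/4)*x*sqrt(1/k))


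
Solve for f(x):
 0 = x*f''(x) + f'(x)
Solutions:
 f(x) = C1 + C2*log(x)


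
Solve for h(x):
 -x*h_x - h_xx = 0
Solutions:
 h(x) = C1 + C2*erf(sqrt(2)*x/2)


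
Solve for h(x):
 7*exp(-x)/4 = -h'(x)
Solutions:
 h(x) = C1 + 7*exp(-x)/4


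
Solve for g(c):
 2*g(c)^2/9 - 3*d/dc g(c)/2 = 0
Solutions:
 g(c) = -27/(C1 + 4*c)


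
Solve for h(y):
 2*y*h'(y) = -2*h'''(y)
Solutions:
 h(y) = C1 + Integral(C2*airyai(-y) + C3*airybi(-y), y)


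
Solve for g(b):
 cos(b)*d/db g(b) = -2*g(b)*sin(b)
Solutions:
 g(b) = C1*cos(b)^2


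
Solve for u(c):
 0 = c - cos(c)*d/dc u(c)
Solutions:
 u(c) = C1 + Integral(c/cos(c), c)


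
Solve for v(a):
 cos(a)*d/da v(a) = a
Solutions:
 v(a) = C1 + Integral(a/cos(a), a)
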